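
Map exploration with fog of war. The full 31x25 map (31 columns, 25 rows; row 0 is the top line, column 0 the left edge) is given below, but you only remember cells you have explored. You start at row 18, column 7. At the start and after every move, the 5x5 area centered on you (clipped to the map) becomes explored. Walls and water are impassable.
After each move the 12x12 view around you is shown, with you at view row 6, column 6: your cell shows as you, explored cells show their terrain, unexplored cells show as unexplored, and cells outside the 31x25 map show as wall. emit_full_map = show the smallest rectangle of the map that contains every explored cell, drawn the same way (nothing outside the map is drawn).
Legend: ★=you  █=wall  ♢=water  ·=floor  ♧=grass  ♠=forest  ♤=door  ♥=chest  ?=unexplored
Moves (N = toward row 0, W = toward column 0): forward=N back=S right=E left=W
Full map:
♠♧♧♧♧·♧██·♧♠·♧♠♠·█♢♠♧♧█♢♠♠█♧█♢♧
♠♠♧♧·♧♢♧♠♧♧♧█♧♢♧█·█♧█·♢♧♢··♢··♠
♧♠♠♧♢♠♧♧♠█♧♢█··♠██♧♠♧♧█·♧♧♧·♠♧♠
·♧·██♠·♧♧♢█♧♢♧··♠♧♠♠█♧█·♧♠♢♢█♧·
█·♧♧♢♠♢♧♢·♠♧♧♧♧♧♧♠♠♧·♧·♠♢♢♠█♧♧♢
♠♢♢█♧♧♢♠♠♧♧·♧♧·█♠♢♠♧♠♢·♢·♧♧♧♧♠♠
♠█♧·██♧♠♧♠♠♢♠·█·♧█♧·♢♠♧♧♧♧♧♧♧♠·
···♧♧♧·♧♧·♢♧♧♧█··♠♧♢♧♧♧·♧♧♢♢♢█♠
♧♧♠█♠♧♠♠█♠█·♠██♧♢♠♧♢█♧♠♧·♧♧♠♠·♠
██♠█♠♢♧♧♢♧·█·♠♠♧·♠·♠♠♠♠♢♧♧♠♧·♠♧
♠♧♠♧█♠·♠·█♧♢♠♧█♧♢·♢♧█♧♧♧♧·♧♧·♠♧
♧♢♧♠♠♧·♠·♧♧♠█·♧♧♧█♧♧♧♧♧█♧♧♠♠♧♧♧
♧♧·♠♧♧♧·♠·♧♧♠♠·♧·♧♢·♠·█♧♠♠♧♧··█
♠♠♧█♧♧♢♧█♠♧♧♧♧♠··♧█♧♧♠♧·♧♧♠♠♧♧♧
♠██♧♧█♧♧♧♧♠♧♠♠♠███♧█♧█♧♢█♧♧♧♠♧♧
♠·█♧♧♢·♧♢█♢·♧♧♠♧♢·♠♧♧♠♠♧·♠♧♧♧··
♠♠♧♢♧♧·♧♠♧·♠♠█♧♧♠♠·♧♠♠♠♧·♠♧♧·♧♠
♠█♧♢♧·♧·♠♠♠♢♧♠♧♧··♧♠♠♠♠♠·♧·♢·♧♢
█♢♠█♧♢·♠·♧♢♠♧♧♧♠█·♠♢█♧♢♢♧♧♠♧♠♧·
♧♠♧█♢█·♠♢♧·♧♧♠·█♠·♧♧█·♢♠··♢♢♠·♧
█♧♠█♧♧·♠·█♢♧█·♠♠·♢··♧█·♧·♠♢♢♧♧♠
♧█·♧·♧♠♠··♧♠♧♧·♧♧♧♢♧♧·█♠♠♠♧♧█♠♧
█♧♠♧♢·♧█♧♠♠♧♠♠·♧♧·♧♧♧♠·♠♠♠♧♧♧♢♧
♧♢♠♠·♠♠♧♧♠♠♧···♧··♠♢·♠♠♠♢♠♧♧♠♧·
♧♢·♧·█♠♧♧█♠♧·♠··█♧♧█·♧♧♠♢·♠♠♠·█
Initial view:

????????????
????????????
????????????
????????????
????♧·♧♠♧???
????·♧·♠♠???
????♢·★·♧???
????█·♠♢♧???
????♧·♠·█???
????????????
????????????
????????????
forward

????????????
????????????
????????????
????????????
????♢·♧♢█???
????♧·♧♠♧???
????·♧★♠♠???
????♢·♠·♧???
????█·♠♢♧???
????♧·♠·█???
????????????
????????????

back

????????????
????????????
????????????
????♢·♧♢█???
????♧·♧♠♧???
????·♧·♠♠???
????♢·★·♧???
????█·♠♢♧???
????♧·♠·█???
????????????
????????????
????????????

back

????????????
????????????
????♢·♧♢█???
????♧·♧♠♧???
????·♧·♠♠???
????♢·♠·♧???
????█·★♢♧???
????♧·♠·█???
????♧♠♠··???
????????????
????????????
????????????

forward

????????????
????????????
????????????
????♢·♧♢█???
????♧·♧♠♧???
????·♧·♠♠???
????♢·★·♧???
????█·♠♢♧???
????♧·♠·█???
????♧♠♠··???
????????????
????????????

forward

????????????
????????????
????????????
????????????
????♢·♧♢█???
????♧·♧♠♧???
????·♧★♠♠???
????♢·♠·♧???
????█·♠♢♧???
????♧·♠·█???
????♧♠♠··???
????????????

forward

????????????
????????????
????????????
????????????
????█♧♧♧♧???
????♢·♧♢█???
????♧·★♠♧???
????·♧·♠♠???
????♢·♠·♧???
????█·♠♢♧???
????♧·♠·█???
????♧♠♠··???

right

????????????
????????????
????????????
????????????
???█♧♧♧♧♠???
???♢·♧♢█♢???
???♧·♧★♧·???
???·♧·♠♠♠???
???♢·♠·♧♢???
???█·♠♢♧????
???♧·♠·█????
???♧♠♠··????

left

????????????
????????????
????????????
????????????
????█♧♧♧♧♠??
????♢·♧♢█♢??
????♧·★♠♧·??
????·♧·♠♠♠??
????♢·♠·♧♢??
????█·♠♢♧???
????♧·♠·█???
????♧♠♠··???

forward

????????????
????????????
????????????
????????????
????♧♢♧█♠???
????█♧♧♧♧♠??
????♢·★♢█♢??
????♧·♧♠♧·??
????·♧·♠♠♠??
????♢·♠·♧♢??
????█·♠♢♧???
????♧·♠·█???

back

????????????
????????????
????????????
????♧♢♧█♠???
????█♧♧♧♧♠??
????♢·♧♢█♢??
????♧·★♠♧·??
????·♧·♠♠♠??
????♢·♠·♧♢??
????█·♠♢♧???
????♧·♠·█???
????♧♠♠··???

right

????????????
????????????
????????????
???♧♢♧█♠????
???█♧♧♧♧♠???
???♢·♧♢█♢???
???♧·♧★♧·???
???·♧·♠♠♠???
???♢·♠·♧♢???
???█·♠♢♧????
???♧·♠·█????
???♧♠♠··????

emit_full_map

♧♢♧█♠?
█♧♧♧♧♠
♢·♧♢█♢
♧·♧★♧·
·♧·♠♠♠
♢·♠·♧♢
█·♠♢♧?
♧·♠·█?
♧♠♠··?

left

????????????
????????????
????????????
????♧♢♧█♠???
????█♧♧♧♧♠??
????♢·♧♢█♢??
????♧·★♠♧·??
????·♧·♠♠♠??
????♢·♠·♧♢??
????█·♠♢♧???
????♧·♠·█???
????♧♠♠··???

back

????????????
????????????
????♧♢♧█♠???
????█♧♧♧♧♠??
????♢·♧♢█♢??
????♧·♧♠♧·??
????·♧★♠♠♠??
????♢·♠·♧♢??
????█·♠♢♧???
????♧·♠·█???
????♧♠♠··???
????????????

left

????????????
????????????
?????♧♢♧█♠??
?????█♧♧♧♧♠?
????♧♢·♧♢█♢?
????♧♧·♧♠♧·?
????♧·★·♠♠♠?
????♧♢·♠·♧♢?
????♢█·♠♢♧??
?????♧·♠·█??
?????♧♠♠··??
????????????

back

????????????
?????♧♢♧█♠??
?????█♧♧♧♧♠?
????♧♢·♧♢█♢?
????♧♧·♧♠♧·?
????♧·♧·♠♠♠?
????♧♢★♠·♧♢?
????♢█·♠♢♧??
????♧♧·♠·█??
?????♧♠♠··??
????????????
????????????

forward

????????????
????????????
?????♧♢♧█♠??
?????█♧♧♧♧♠?
????♧♢·♧♢█♢?
????♧♧·♧♠♧·?
????♧·★·♠♠♠?
????♧♢·♠·♧♢?
????♢█·♠♢♧??
????♧♧·♠·█??
?????♧♠♠··??
????????????

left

█???????????
█???????????
█?????♧♢♧█♠?
█?????█♧♧♧♧♠
█???♧♧♢·♧♢█♢
█???♢♧♧·♧♠♧·
█???♢♧★♧·♠♠♠
█???█♧♢·♠·♧♢
█???█♢█·♠♢♧?
█????♧♧·♠·█?
█?????♧♠♠··?
█???????????

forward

█???????????
█???????????
█???????????
█?????♧♢♧█♠?
█???♧♧█♧♧♧♧♠
█???♧♧♢·♧♢█♢
█???♢♧★·♧♠♧·
█???♢♧·♧·♠♠♠
█???█♧♢·♠·♧♢
█???█♢█·♠♢♧?
█????♧♧·♠·█?
█?????♧♠♠··?

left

██??????????
██??????????
██??????????
██?????♧♢♧█♠
██??█♧♧█♧♧♧♧
██??█♧♧♢·♧♢█
██??♧♢★♧·♧♠♧
██??♧♢♧·♧·♠♠
██??♠█♧♢·♠·♧
██???█♢█·♠♢♧
██????♧♧·♠·█
██?????♧♠♠··

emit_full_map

???♧♢♧█♠?
█♧♧█♧♧♧♧♠
█♧♧♢·♧♢█♢
♧♢★♧·♧♠♧·
♧♢♧·♧·♠♠♠
♠█♧♢·♠·♧♢
?█♢█·♠♢♧?
??♧♧·♠·█?
???♧♠♠··?

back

██??????????
██??????????
██?????♧♢♧█♠
██??█♧♧█♧♧♧♧
██??█♧♧♢·♧♢█
██??♧♢♧♧·♧♠♧
██??♧♢★·♧·♠♠
██??♠█♧♢·♠·♧
██??♧█♢█·♠♢♧
██????♧♧·♠·█
██?????♧♠♠··
██??????????

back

██??????????
██?????♧♢♧█♠
██??█♧♧█♧♧♧♧
██??█♧♧♢·♧♢█
██??♧♢♧♧·♧♠♧
██??♧♢♧·♧·♠♠
██??♠█★♢·♠·♧
██??♧█♢█·♠♢♧
██??♠█♧♧·♠·█
██?????♧♠♠··
██??????????
██??????????

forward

██??????????
██??????????
██?????♧♢♧█♠
██??█♧♧█♧♧♧♧
██??█♧♧♢·♧♢█
██??♧♢♧♧·♧♠♧
██??♧♢★·♧·♠♠
██??♠█♧♢·♠·♧
██??♧█♢█·♠♢♧
██??♠█♧♧·♠·█
██?????♧♠♠··
██??????????

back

██??????????
██?????♧♢♧█♠
██??█♧♧█♧♧♧♧
██??█♧♧♢·♧♢█
██??♧♢♧♧·♧♠♧
██??♧♢♧·♧·♠♠
██??♠█★♢·♠·♧
██??♧█♢█·♠♢♧
██??♠█♧♧·♠·█
██?????♧♠♠··
██??????????
██??????????

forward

██??????????
██??????????
██?????♧♢♧█♠
██??█♧♧█♧♧♧♧
██??█♧♧♢·♧♢█
██??♧♢♧♧·♧♠♧
██??♧♢★·♧·♠♠
██??♠█♧♢·♠·♧
██??♧█♢█·♠♢♧
██??♠█♧♧·♠·█
██?????♧♠♠··
██??????????


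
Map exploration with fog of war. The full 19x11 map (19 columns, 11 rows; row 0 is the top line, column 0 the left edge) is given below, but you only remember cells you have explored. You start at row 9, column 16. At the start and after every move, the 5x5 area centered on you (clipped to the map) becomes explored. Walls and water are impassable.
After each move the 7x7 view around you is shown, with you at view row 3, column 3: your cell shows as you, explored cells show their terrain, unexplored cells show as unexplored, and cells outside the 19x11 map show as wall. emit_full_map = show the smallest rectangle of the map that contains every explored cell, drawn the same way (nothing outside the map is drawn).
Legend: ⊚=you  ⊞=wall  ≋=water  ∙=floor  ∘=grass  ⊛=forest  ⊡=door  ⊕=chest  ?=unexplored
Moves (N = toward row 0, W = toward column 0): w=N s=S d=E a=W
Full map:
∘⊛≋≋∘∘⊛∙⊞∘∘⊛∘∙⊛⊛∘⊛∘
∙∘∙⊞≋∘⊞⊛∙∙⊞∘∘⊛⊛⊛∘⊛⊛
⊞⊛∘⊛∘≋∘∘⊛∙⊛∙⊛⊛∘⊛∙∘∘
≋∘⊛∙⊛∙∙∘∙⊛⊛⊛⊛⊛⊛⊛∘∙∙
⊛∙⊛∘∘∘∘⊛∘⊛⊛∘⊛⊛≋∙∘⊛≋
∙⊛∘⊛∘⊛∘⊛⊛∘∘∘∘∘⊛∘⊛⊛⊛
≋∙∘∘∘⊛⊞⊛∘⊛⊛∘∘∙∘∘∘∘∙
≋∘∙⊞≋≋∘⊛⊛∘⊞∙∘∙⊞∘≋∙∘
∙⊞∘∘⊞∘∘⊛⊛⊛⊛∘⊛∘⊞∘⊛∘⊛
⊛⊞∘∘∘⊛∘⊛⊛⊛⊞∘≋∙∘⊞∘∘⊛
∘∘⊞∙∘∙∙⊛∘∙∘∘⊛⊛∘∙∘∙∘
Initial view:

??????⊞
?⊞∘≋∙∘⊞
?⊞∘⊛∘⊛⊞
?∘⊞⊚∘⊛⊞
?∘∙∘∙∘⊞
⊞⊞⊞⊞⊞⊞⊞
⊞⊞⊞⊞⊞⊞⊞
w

??????⊞
?∘∘∘∘∙⊞
?⊞∘≋∙∘⊞
?⊞∘⊚∘⊛⊞
?∘⊞∘∘⊛⊞
?∘∙∘∙∘⊞
⊞⊞⊞⊞⊞⊞⊞

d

?????⊞⊞
∘∘∘∘∙⊞⊞
⊞∘≋∙∘⊞⊞
⊞∘⊛⊚⊛⊞⊞
∘⊞∘∘⊛⊞⊞
∘∙∘∙∘⊞⊞
⊞⊞⊞⊞⊞⊞⊞

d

????⊞⊞⊞
∘∘∘∙⊞⊞⊞
∘≋∙∘⊞⊞⊞
∘⊛∘⊚⊞⊞⊞
⊞∘∘⊛⊞⊞⊞
∙∘∙∘⊞⊞⊞
⊞⊞⊞⊞⊞⊞⊞

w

????⊞⊞⊞
?⊛⊛⊛⊞⊞⊞
∘∘∘∙⊞⊞⊞
∘≋∙⊚⊞⊞⊞
∘⊛∘⊛⊞⊞⊞
⊞∘∘⊛⊞⊞⊞
∙∘∙∘⊞⊞⊞

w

????⊞⊞⊞
?∘⊛≋⊞⊞⊞
?⊛⊛⊛⊞⊞⊞
∘∘∘⊚⊞⊞⊞
∘≋∙∘⊞⊞⊞
∘⊛∘⊛⊞⊞⊞
⊞∘∘⊛⊞⊞⊞

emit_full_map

??∘⊛≋
??⊛⊛⊛
∘∘∘∘⊚
⊞∘≋∙∘
⊞∘⊛∘⊛
∘⊞∘∘⊛
∘∙∘∙∘

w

????⊞⊞⊞
?∘∙∙⊞⊞⊞
?∘⊛≋⊞⊞⊞
?⊛⊛⊚⊞⊞⊞
∘∘∘∙⊞⊞⊞
∘≋∙∘⊞⊞⊞
∘⊛∘⊛⊞⊞⊞

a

?????⊞⊞
?⊛∘∙∙⊞⊞
?∙∘⊛≋⊞⊞
?∘⊛⊚⊛⊞⊞
∘∘∘∘∙⊞⊞
⊞∘≋∙∘⊞⊞
⊞∘⊛∘⊛⊞⊞

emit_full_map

?⊛∘∙∙
?∙∘⊛≋
?∘⊛⊚⊛
∘∘∘∘∙
⊞∘≋∙∘
⊞∘⊛∘⊛
∘⊞∘∘⊛
∘∙∘∙∘


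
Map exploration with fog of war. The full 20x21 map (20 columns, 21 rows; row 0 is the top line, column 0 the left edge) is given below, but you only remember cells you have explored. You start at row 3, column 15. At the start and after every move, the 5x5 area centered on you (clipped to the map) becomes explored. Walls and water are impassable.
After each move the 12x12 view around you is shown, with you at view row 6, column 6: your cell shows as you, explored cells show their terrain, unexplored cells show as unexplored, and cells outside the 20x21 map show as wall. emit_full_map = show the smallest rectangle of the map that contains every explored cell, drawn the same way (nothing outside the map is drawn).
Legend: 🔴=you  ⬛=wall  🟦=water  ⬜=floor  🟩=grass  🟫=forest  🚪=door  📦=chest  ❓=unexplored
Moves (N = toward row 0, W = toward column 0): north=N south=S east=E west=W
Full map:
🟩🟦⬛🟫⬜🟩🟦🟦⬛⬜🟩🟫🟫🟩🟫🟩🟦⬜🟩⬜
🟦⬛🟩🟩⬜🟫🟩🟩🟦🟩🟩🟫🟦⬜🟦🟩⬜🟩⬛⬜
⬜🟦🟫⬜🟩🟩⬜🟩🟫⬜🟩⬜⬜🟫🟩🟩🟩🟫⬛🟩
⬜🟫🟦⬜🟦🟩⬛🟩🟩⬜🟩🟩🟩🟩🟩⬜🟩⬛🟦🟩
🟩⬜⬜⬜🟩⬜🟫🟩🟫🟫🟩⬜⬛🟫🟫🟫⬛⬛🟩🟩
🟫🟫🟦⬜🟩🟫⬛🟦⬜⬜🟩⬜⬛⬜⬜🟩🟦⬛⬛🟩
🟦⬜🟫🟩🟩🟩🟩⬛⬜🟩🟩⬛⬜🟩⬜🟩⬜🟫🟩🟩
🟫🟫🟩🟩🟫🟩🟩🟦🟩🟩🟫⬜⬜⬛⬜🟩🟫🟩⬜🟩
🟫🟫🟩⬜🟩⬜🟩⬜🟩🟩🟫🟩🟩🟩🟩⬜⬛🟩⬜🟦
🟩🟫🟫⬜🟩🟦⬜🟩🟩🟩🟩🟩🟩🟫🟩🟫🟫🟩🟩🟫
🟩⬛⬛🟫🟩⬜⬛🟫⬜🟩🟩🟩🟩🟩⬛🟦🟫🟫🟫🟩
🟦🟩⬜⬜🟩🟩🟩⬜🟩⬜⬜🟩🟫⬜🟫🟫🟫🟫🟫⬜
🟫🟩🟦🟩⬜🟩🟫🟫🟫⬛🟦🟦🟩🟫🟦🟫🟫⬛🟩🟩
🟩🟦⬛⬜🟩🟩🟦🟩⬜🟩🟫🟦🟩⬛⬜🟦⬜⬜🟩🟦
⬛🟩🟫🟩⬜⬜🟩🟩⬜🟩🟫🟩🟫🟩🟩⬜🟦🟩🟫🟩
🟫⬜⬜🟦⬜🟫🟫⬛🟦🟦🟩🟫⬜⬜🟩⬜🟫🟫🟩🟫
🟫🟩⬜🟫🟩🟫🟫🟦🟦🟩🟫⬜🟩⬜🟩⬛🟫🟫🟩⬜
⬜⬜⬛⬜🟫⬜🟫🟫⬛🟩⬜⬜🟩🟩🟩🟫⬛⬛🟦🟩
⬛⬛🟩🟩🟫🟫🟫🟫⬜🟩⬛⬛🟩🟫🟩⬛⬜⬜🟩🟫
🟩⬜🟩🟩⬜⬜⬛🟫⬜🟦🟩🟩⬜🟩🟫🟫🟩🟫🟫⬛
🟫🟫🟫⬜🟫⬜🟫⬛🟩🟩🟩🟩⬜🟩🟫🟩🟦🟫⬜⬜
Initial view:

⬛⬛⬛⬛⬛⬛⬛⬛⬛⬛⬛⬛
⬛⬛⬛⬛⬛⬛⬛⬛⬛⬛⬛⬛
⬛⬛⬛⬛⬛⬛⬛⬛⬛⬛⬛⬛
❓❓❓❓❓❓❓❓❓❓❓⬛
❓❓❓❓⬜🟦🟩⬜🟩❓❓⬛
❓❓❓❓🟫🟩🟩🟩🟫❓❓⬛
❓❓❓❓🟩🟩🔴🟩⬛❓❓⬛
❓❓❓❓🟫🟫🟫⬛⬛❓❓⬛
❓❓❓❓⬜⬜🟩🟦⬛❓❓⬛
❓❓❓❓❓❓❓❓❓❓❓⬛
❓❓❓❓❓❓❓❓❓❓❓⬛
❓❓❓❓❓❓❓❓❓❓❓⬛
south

⬛⬛⬛⬛⬛⬛⬛⬛⬛⬛⬛⬛
⬛⬛⬛⬛⬛⬛⬛⬛⬛⬛⬛⬛
❓❓❓❓❓❓❓❓❓❓❓⬛
❓❓❓❓⬜🟦🟩⬜🟩❓❓⬛
❓❓❓❓🟫🟩🟩🟩🟫❓❓⬛
❓❓❓❓🟩🟩⬜🟩⬛❓❓⬛
❓❓❓❓🟫🟫🔴⬛⬛❓❓⬛
❓❓❓❓⬜⬜🟩🟦⬛❓❓⬛
❓❓❓❓🟩⬜🟩⬜🟫❓❓⬛
❓❓❓❓❓❓❓❓❓❓❓⬛
❓❓❓❓❓❓❓❓❓❓❓⬛
❓❓❓❓❓❓❓❓❓❓❓⬛

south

⬛⬛⬛⬛⬛⬛⬛⬛⬛⬛⬛⬛
❓❓❓❓❓❓❓❓❓❓❓⬛
❓❓❓❓⬜🟦🟩⬜🟩❓❓⬛
❓❓❓❓🟫🟩🟩🟩🟫❓❓⬛
❓❓❓❓🟩🟩⬜🟩⬛❓❓⬛
❓❓❓❓🟫🟫🟫⬛⬛❓❓⬛
❓❓❓❓⬜⬜🔴🟦⬛❓❓⬛
❓❓❓❓🟩⬜🟩⬜🟫❓❓⬛
❓❓❓❓⬛⬜🟩🟫🟩❓❓⬛
❓❓❓❓❓❓❓❓❓❓❓⬛
❓❓❓❓❓❓❓❓❓❓❓⬛
❓❓❓❓❓❓❓❓❓❓❓⬛

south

❓❓❓❓❓❓❓❓❓❓❓⬛
❓❓❓❓⬜🟦🟩⬜🟩❓❓⬛
❓❓❓❓🟫🟩🟩🟩🟫❓❓⬛
❓❓❓❓🟩🟩⬜🟩⬛❓❓⬛
❓❓❓❓🟫🟫🟫⬛⬛❓❓⬛
❓❓❓❓⬜⬜🟩🟦⬛❓❓⬛
❓❓❓❓🟩⬜🔴⬜🟫❓❓⬛
❓❓❓❓⬛⬜🟩🟫🟩❓❓⬛
❓❓❓❓🟩🟩⬜⬛🟩❓❓⬛
❓❓❓❓❓❓❓❓❓❓❓⬛
❓❓❓❓❓❓❓❓❓❓❓⬛
❓❓❓❓❓❓❓❓❓❓❓⬛

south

❓❓❓❓⬜🟦🟩⬜🟩❓❓⬛
❓❓❓❓🟫🟩🟩🟩🟫❓❓⬛
❓❓❓❓🟩🟩⬜🟩⬛❓❓⬛
❓❓❓❓🟫🟫🟫⬛⬛❓❓⬛
❓❓❓❓⬜⬜🟩🟦⬛❓❓⬛
❓❓❓❓🟩⬜🟩⬜🟫❓❓⬛
❓❓❓❓⬛⬜🔴🟫🟩❓❓⬛
❓❓❓❓🟩🟩⬜⬛🟩❓❓⬛
❓❓❓❓🟫🟩🟫🟫🟩❓❓⬛
❓❓❓❓❓❓❓❓❓❓❓⬛
❓❓❓❓❓❓❓❓❓❓❓⬛
❓❓❓❓❓❓❓❓❓❓❓⬛

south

❓❓❓❓🟫🟩🟩🟩🟫❓❓⬛
❓❓❓❓🟩🟩⬜🟩⬛❓❓⬛
❓❓❓❓🟫🟫🟫⬛⬛❓❓⬛
❓❓❓❓⬜⬜🟩🟦⬛❓❓⬛
❓❓❓❓🟩⬜🟩⬜🟫❓❓⬛
❓❓❓❓⬛⬜🟩🟫🟩❓❓⬛
❓❓❓❓🟩🟩🔴⬛🟩❓❓⬛
❓❓❓❓🟫🟩🟫🟫🟩❓❓⬛
❓❓❓❓🟩⬛🟦🟫🟫❓❓⬛
❓❓❓❓❓❓❓❓❓❓❓⬛
❓❓❓❓❓❓❓❓❓❓❓⬛
❓❓❓❓❓❓❓❓❓❓❓⬛

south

❓❓❓❓🟩🟩⬜🟩⬛❓❓⬛
❓❓❓❓🟫🟫🟫⬛⬛❓❓⬛
❓❓❓❓⬜⬜🟩🟦⬛❓❓⬛
❓❓❓❓🟩⬜🟩⬜🟫❓❓⬛
❓❓❓❓⬛⬜🟩🟫🟩❓❓⬛
❓❓❓❓🟩🟩⬜⬛🟩❓❓⬛
❓❓❓❓🟫🟩🔴🟫🟩❓❓⬛
❓❓❓❓🟩⬛🟦🟫🟫❓❓⬛
❓❓❓❓⬜🟫🟫🟫🟫❓❓⬛
❓❓❓❓❓❓❓❓❓❓❓⬛
❓❓❓❓❓❓❓❓❓❓❓⬛
❓❓❓❓❓❓❓❓❓❓❓⬛

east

❓❓❓🟩🟩⬜🟩⬛❓❓⬛⬛
❓❓❓🟫🟫🟫⬛⬛❓❓⬛⬛
❓❓❓⬜⬜🟩🟦⬛❓❓⬛⬛
❓❓❓🟩⬜🟩⬜🟫❓❓⬛⬛
❓❓❓⬛⬜🟩🟫🟩⬜❓⬛⬛
❓❓❓🟩🟩⬜⬛🟩⬜❓⬛⬛
❓❓❓🟫🟩🟫🔴🟩🟩❓⬛⬛
❓❓❓🟩⬛🟦🟫🟫🟫❓⬛⬛
❓❓❓⬜🟫🟫🟫🟫🟫❓⬛⬛
❓❓❓❓❓❓❓❓❓❓⬛⬛
❓❓❓❓❓❓❓❓❓❓⬛⬛
❓❓❓❓❓❓❓❓❓❓⬛⬛

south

❓❓❓🟫🟫🟫⬛⬛❓❓⬛⬛
❓❓❓⬜⬜🟩🟦⬛❓❓⬛⬛
❓❓❓🟩⬜🟩⬜🟫❓❓⬛⬛
❓❓❓⬛⬜🟩🟫🟩⬜❓⬛⬛
❓❓❓🟩🟩⬜⬛🟩⬜❓⬛⬛
❓❓❓🟫🟩🟫🟫🟩🟩❓⬛⬛
❓❓❓🟩⬛🟦🔴🟫🟫❓⬛⬛
❓❓❓⬜🟫🟫🟫🟫🟫❓⬛⬛
❓❓❓❓🟦🟫🟫⬛🟩❓⬛⬛
❓❓❓❓❓❓❓❓❓❓⬛⬛
❓❓❓❓❓❓❓❓❓❓⬛⬛
❓❓❓❓❓❓❓❓❓❓⬛⬛

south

❓❓❓⬜⬜🟩🟦⬛❓❓⬛⬛
❓❓❓🟩⬜🟩⬜🟫❓❓⬛⬛
❓❓❓⬛⬜🟩🟫🟩⬜❓⬛⬛
❓❓❓🟩🟩⬜⬛🟩⬜❓⬛⬛
❓❓❓🟫🟩🟫🟫🟩🟩❓⬛⬛
❓❓❓🟩⬛🟦🟫🟫🟫❓⬛⬛
❓❓❓⬜🟫🟫🔴🟫🟫❓⬛⬛
❓❓❓❓🟦🟫🟫⬛🟩❓⬛⬛
❓❓❓❓⬜🟦⬜⬜🟩❓⬛⬛
❓❓❓❓❓❓❓❓❓❓⬛⬛
❓❓❓❓❓❓❓❓❓❓⬛⬛
❓❓❓❓❓❓❓❓❓❓⬛⬛

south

❓❓❓🟩⬜🟩⬜🟫❓❓⬛⬛
❓❓❓⬛⬜🟩🟫🟩⬜❓⬛⬛
❓❓❓🟩🟩⬜⬛🟩⬜❓⬛⬛
❓❓❓🟫🟩🟫🟫🟩🟩❓⬛⬛
❓❓❓🟩⬛🟦🟫🟫🟫❓⬛⬛
❓❓❓⬜🟫🟫🟫🟫🟫❓⬛⬛
❓❓❓❓🟦🟫🔴⬛🟩❓⬛⬛
❓❓❓❓⬜🟦⬜⬜🟩❓⬛⬛
❓❓❓❓🟩⬜🟦🟩🟫❓⬛⬛
❓❓❓❓❓❓❓❓❓❓⬛⬛
❓❓❓❓❓❓❓❓❓❓⬛⬛
❓❓❓❓❓❓❓❓❓❓⬛⬛

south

❓❓❓⬛⬜🟩🟫🟩⬜❓⬛⬛
❓❓❓🟩🟩⬜⬛🟩⬜❓⬛⬛
❓❓❓🟫🟩🟫🟫🟩🟩❓⬛⬛
❓❓❓🟩⬛🟦🟫🟫🟫❓⬛⬛
❓❓❓⬜🟫🟫🟫🟫🟫❓⬛⬛
❓❓❓❓🟦🟫🟫⬛🟩❓⬛⬛
❓❓❓❓⬜🟦🔴⬜🟩❓⬛⬛
❓❓❓❓🟩⬜🟦🟩🟫❓⬛⬛
❓❓❓❓🟩⬜🟫🟫🟩❓⬛⬛
❓❓❓❓❓❓❓❓❓❓⬛⬛
❓❓❓❓❓❓❓❓❓❓⬛⬛
❓❓❓❓❓❓❓❓❓❓⬛⬛

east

❓❓⬛⬜🟩🟫🟩⬜❓⬛⬛⬛
❓❓🟩🟩⬜⬛🟩⬜❓⬛⬛⬛
❓❓🟫🟩🟫🟫🟩🟩❓⬛⬛⬛
❓❓🟩⬛🟦🟫🟫🟫❓⬛⬛⬛
❓❓⬜🟫🟫🟫🟫🟫⬜⬛⬛⬛
❓❓❓🟦🟫🟫⬛🟩🟩⬛⬛⬛
❓❓❓⬜🟦⬜🔴🟩🟦⬛⬛⬛
❓❓❓🟩⬜🟦🟩🟫🟩⬛⬛⬛
❓❓❓🟩⬜🟫🟫🟩🟫⬛⬛⬛
❓❓❓❓❓❓❓❓❓⬛⬛⬛
❓❓❓❓❓❓❓❓❓⬛⬛⬛
❓❓❓❓❓❓❓❓❓⬛⬛⬛

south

❓❓🟩🟩⬜⬛🟩⬜❓⬛⬛⬛
❓❓🟫🟩🟫🟫🟩🟩❓⬛⬛⬛
❓❓🟩⬛🟦🟫🟫🟫❓⬛⬛⬛
❓❓⬜🟫🟫🟫🟫🟫⬜⬛⬛⬛
❓❓❓🟦🟫🟫⬛🟩🟩⬛⬛⬛
❓❓❓⬜🟦⬜⬜🟩🟦⬛⬛⬛
❓❓❓🟩⬜🟦🔴🟫🟩⬛⬛⬛
❓❓❓🟩⬜🟫🟫🟩🟫⬛⬛⬛
❓❓❓❓⬛🟫🟫🟩⬜⬛⬛⬛
❓❓❓❓❓❓❓❓❓⬛⬛⬛
❓❓❓❓❓❓❓❓❓⬛⬛⬛
❓❓❓❓❓❓❓❓❓⬛⬛⬛

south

❓❓🟫🟩🟫🟫🟩🟩❓⬛⬛⬛
❓❓🟩⬛🟦🟫🟫🟫❓⬛⬛⬛
❓❓⬜🟫🟫🟫🟫🟫⬜⬛⬛⬛
❓❓❓🟦🟫🟫⬛🟩🟩⬛⬛⬛
❓❓❓⬜🟦⬜⬜🟩🟦⬛⬛⬛
❓❓❓🟩⬜🟦🟩🟫🟩⬛⬛⬛
❓❓❓🟩⬜🟫🔴🟩🟫⬛⬛⬛
❓❓❓❓⬛🟫🟫🟩⬜⬛⬛⬛
❓❓❓❓🟫⬛⬛🟦🟩⬛⬛⬛
❓❓❓❓❓❓❓❓❓⬛⬛⬛
❓❓❓❓❓❓❓❓❓⬛⬛⬛
❓❓❓❓❓❓❓❓❓⬛⬛⬛

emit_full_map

⬜🟦🟩⬜🟩❓❓
🟫🟩🟩🟩🟫❓❓
🟩🟩⬜🟩⬛❓❓
🟫🟫🟫⬛⬛❓❓
⬜⬜🟩🟦⬛❓❓
🟩⬜🟩⬜🟫❓❓
⬛⬜🟩🟫🟩⬜❓
🟩🟩⬜⬛🟩⬜❓
🟫🟩🟫🟫🟩🟩❓
🟩⬛🟦🟫🟫🟫❓
⬜🟫🟫🟫🟫🟫⬜
❓🟦🟫🟫⬛🟩🟩
❓⬜🟦⬜⬜🟩🟦
❓🟩⬜🟦🟩🟫🟩
❓🟩⬜🟫🔴🟩🟫
❓❓⬛🟫🟫🟩⬜
❓❓🟫⬛⬛🟦🟩

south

❓❓🟩⬛🟦🟫🟫🟫❓⬛⬛⬛
❓❓⬜🟫🟫🟫🟫🟫⬜⬛⬛⬛
❓❓❓🟦🟫🟫⬛🟩🟩⬛⬛⬛
❓❓❓⬜🟦⬜⬜🟩🟦⬛⬛⬛
❓❓❓🟩⬜🟦🟩🟫🟩⬛⬛⬛
❓❓❓🟩⬜🟫🟫🟩🟫⬛⬛⬛
❓❓❓❓⬛🟫🔴🟩⬜⬛⬛⬛
❓❓❓❓🟫⬛⬛🟦🟩⬛⬛⬛
❓❓❓❓⬛⬜⬜🟩🟫⬛⬛⬛
❓❓❓❓❓❓❓❓❓⬛⬛⬛
❓❓❓❓❓❓❓❓❓⬛⬛⬛
⬛⬛⬛⬛⬛⬛⬛⬛⬛⬛⬛⬛

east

❓🟩⬛🟦🟫🟫🟫❓⬛⬛⬛⬛
❓⬜🟫🟫🟫🟫🟫⬜⬛⬛⬛⬛
❓❓🟦🟫🟫⬛🟩🟩⬛⬛⬛⬛
❓❓⬜🟦⬜⬜🟩🟦⬛⬛⬛⬛
❓❓🟩⬜🟦🟩🟫🟩⬛⬛⬛⬛
❓❓🟩⬜🟫🟫🟩🟫⬛⬛⬛⬛
❓❓❓⬛🟫🟫🔴⬜⬛⬛⬛⬛
❓❓❓🟫⬛⬛🟦🟩⬛⬛⬛⬛
❓❓❓⬛⬜⬜🟩🟫⬛⬛⬛⬛
❓❓❓❓❓❓❓❓⬛⬛⬛⬛
❓❓❓❓❓❓❓❓⬛⬛⬛⬛
⬛⬛⬛⬛⬛⬛⬛⬛⬛⬛⬛⬛

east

🟩⬛🟦🟫🟫🟫❓⬛⬛⬛⬛⬛
⬜🟫🟫🟫🟫🟫⬜⬛⬛⬛⬛⬛
❓🟦🟫🟫⬛🟩🟩⬛⬛⬛⬛⬛
❓⬜🟦⬜⬜🟩🟦⬛⬛⬛⬛⬛
❓🟩⬜🟦🟩🟫🟩⬛⬛⬛⬛⬛
❓🟩⬜🟫🟫🟩🟫⬛⬛⬛⬛⬛
❓❓⬛🟫🟫🟩🔴⬛⬛⬛⬛⬛
❓❓🟫⬛⬛🟦🟩⬛⬛⬛⬛⬛
❓❓⬛⬜⬜🟩🟫⬛⬛⬛⬛⬛
❓❓❓❓❓❓❓⬛⬛⬛⬛⬛
❓❓❓❓❓❓❓⬛⬛⬛⬛⬛
⬛⬛⬛⬛⬛⬛⬛⬛⬛⬛⬛⬛

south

⬜🟫🟫🟫🟫🟫⬜⬛⬛⬛⬛⬛
❓🟦🟫🟫⬛🟩🟩⬛⬛⬛⬛⬛
❓⬜🟦⬜⬜🟩🟦⬛⬛⬛⬛⬛
❓🟩⬜🟦🟩🟫🟩⬛⬛⬛⬛⬛
❓🟩⬜🟫🟫🟩🟫⬛⬛⬛⬛⬛
❓❓⬛🟫🟫🟩⬜⬛⬛⬛⬛⬛
❓❓🟫⬛⬛🟦🔴⬛⬛⬛⬛⬛
❓❓⬛⬜⬜🟩🟫⬛⬛⬛⬛⬛
❓❓❓❓🟫🟫⬛⬛⬛⬛⬛⬛
❓❓❓❓❓❓❓⬛⬛⬛⬛⬛
⬛⬛⬛⬛⬛⬛⬛⬛⬛⬛⬛⬛
⬛⬛⬛⬛⬛⬛⬛⬛⬛⬛⬛⬛

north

🟩⬛🟦🟫🟫🟫❓⬛⬛⬛⬛⬛
⬜🟫🟫🟫🟫🟫⬜⬛⬛⬛⬛⬛
❓🟦🟫🟫⬛🟩🟩⬛⬛⬛⬛⬛
❓⬜🟦⬜⬜🟩🟦⬛⬛⬛⬛⬛
❓🟩⬜🟦🟩🟫🟩⬛⬛⬛⬛⬛
❓🟩⬜🟫🟫🟩🟫⬛⬛⬛⬛⬛
❓❓⬛🟫🟫🟩🔴⬛⬛⬛⬛⬛
❓❓🟫⬛⬛🟦🟩⬛⬛⬛⬛⬛
❓❓⬛⬜⬜🟩🟫⬛⬛⬛⬛⬛
❓❓❓❓🟫🟫⬛⬛⬛⬛⬛⬛
❓❓❓❓❓❓❓⬛⬛⬛⬛⬛
⬛⬛⬛⬛⬛⬛⬛⬛⬛⬛⬛⬛

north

🟫🟩🟫🟫🟩🟩❓⬛⬛⬛⬛⬛
🟩⬛🟦🟫🟫🟫❓⬛⬛⬛⬛⬛
⬜🟫🟫🟫🟫🟫⬜⬛⬛⬛⬛⬛
❓🟦🟫🟫⬛🟩🟩⬛⬛⬛⬛⬛
❓⬜🟦⬜⬜🟩🟦⬛⬛⬛⬛⬛
❓🟩⬜🟦🟩🟫🟩⬛⬛⬛⬛⬛
❓🟩⬜🟫🟫🟩🔴⬛⬛⬛⬛⬛
❓❓⬛🟫🟫🟩⬜⬛⬛⬛⬛⬛
❓❓🟫⬛⬛🟦🟩⬛⬛⬛⬛⬛
❓❓⬛⬜⬜🟩🟫⬛⬛⬛⬛⬛
❓❓❓❓🟫🟫⬛⬛⬛⬛⬛⬛
❓❓❓❓❓❓❓⬛⬛⬛⬛⬛

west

❓🟫🟩🟫🟫🟩🟩❓⬛⬛⬛⬛
❓🟩⬛🟦🟫🟫🟫❓⬛⬛⬛⬛
❓⬜🟫🟫🟫🟫🟫⬜⬛⬛⬛⬛
❓❓🟦🟫🟫⬛🟩🟩⬛⬛⬛⬛
❓❓⬜🟦⬜⬜🟩🟦⬛⬛⬛⬛
❓❓🟩⬜🟦🟩🟫🟩⬛⬛⬛⬛
❓❓🟩⬜🟫🟫🔴🟫⬛⬛⬛⬛
❓❓❓⬛🟫🟫🟩⬜⬛⬛⬛⬛
❓❓❓🟫⬛⬛🟦🟩⬛⬛⬛⬛
❓❓❓⬛⬜⬜🟩🟫⬛⬛⬛⬛
❓❓❓❓❓🟫🟫⬛⬛⬛⬛⬛
❓❓❓❓❓❓❓❓⬛⬛⬛⬛

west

❓❓🟫🟩🟫🟫🟩🟩❓⬛⬛⬛
❓❓🟩⬛🟦🟫🟫🟫❓⬛⬛⬛
❓❓⬜🟫🟫🟫🟫🟫⬜⬛⬛⬛
❓❓❓🟦🟫🟫⬛🟩🟩⬛⬛⬛
❓❓❓⬜🟦⬜⬜🟩🟦⬛⬛⬛
❓❓❓🟩⬜🟦🟩🟫🟩⬛⬛⬛
❓❓❓🟩⬜🟫🔴🟩🟫⬛⬛⬛
❓❓❓❓⬛🟫🟫🟩⬜⬛⬛⬛
❓❓❓❓🟫⬛⬛🟦🟩⬛⬛⬛
❓❓❓❓⬛⬜⬜🟩🟫⬛⬛⬛
❓❓❓❓❓❓🟫🟫⬛⬛⬛⬛
❓❓❓❓❓❓❓❓❓⬛⬛⬛

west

❓❓❓🟫🟩🟫🟫🟩🟩❓⬛⬛
❓❓❓🟩⬛🟦🟫🟫🟫❓⬛⬛
❓❓❓⬜🟫🟫🟫🟫🟫⬜⬛⬛
❓❓❓❓🟦🟫🟫⬛🟩🟩⬛⬛
❓❓❓❓⬜🟦⬜⬜🟩🟦⬛⬛
❓❓❓❓🟩⬜🟦🟩🟫🟩⬛⬛
❓❓❓❓🟩⬜🔴🟫🟩🟫⬛⬛
❓❓❓❓🟩⬛🟫🟫🟩⬜⬛⬛
❓❓❓❓🟩🟫⬛⬛🟦🟩⬛⬛
❓❓❓❓❓⬛⬜⬜🟩🟫⬛⬛
❓❓❓❓❓❓❓🟫🟫⬛⬛⬛
❓❓❓❓❓❓❓❓❓❓⬛⬛

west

❓❓❓❓🟫🟩🟫🟫🟩🟩❓⬛
❓❓❓❓🟩⬛🟦🟫🟫🟫❓⬛
❓❓❓❓⬜🟫🟫🟫🟫🟫⬜⬛
❓❓❓❓❓🟦🟫🟫⬛🟩🟩⬛
❓❓❓❓⬛⬜🟦⬜⬜🟩🟦⬛
❓❓❓❓🟩🟩⬜🟦🟩🟫🟩⬛
❓❓❓❓⬜🟩🔴🟫🟫🟩🟫⬛
❓❓❓❓⬜🟩⬛🟫🟫🟩⬜⬛
❓❓❓❓🟩🟩🟫⬛⬛🟦🟩⬛
❓❓❓❓❓❓⬛⬜⬜🟩🟫⬛
❓❓❓❓❓❓❓❓🟫🟫⬛⬛
❓❓❓❓❓❓❓❓❓❓❓⬛

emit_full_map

⬜🟦🟩⬜🟩❓❓
🟫🟩🟩🟩🟫❓❓
🟩🟩⬜🟩⬛❓❓
🟫🟫🟫⬛⬛❓❓
⬜⬜🟩🟦⬛❓❓
🟩⬜🟩⬜🟫❓❓
⬛⬜🟩🟫🟩⬜❓
🟩🟩⬜⬛🟩⬜❓
🟫🟩🟫🟫🟩🟩❓
🟩⬛🟦🟫🟫🟫❓
⬜🟫🟫🟫🟫🟫⬜
❓🟦🟫🟫⬛🟩🟩
⬛⬜🟦⬜⬜🟩🟦
🟩🟩⬜🟦🟩🟫🟩
⬜🟩🔴🟫🟫🟩🟫
⬜🟩⬛🟫🟫🟩⬜
🟩🟩🟫⬛⬛🟦🟩
❓❓⬛⬜⬜🟩🟫
❓❓❓❓🟫🟫⬛

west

❓❓❓❓❓🟫🟩🟫🟫🟩🟩❓
❓❓❓❓❓🟩⬛🟦🟫🟫🟫❓
❓❓❓❓❓⬜🟫🟫🟫🟫🟫⬜
❓❓❓❓❓❓🟦🟫🟫⬛🟩🟩
❓❓❓❓🟩⬛⬜🟦⬜⬜🟩🟦
❓❓❓❓🟫🟩🟩⬜🟦🟩🟫🟩
❓❓❓❓⬜⬜🔴⬜🟫🟫🟩🟫
❓❓❓❓🟩⬜🟩⬛🟫🟫🟩⬜
❓❓❓❓🟩🟩🟩🟫⬛⬛🟦🟩
❓❓❓❓❓❓❓⬛⬜⬜🟩🟫
❓❓❓❓❓❓❓❓❓🟫🟫⬛
❓❓❓❓❓❓❓❓❓❓❓❓

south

❓❓❓❓❓🟩⬛🟦🟫🟫🟫❓
❓❓❓❓❓⬜🟫🟫🟫🟫🟫⬜
❓❓❓❓❓❓🟦🟫🟫⬛🟩🟩
❓❓❓❓🟩⬛⬜🟦⬜⬜🟩🟦
❓❓❓❓🟫🟩🟩⬜🟦🟩🟫🟩
❓❓❓❓⬜⬜🟩⬜🟫🟫🟩🟫
❓❓❓❓🟩⬜🔴⬛🟫🟫🟩⬜
❓❓❓❓🟩🟩🟩🟫⬛⬛🟦🟩
❓❓❓❓🟩🟫🟩⬛⬜⬜🟩🟫
❓❓❓❓❓❓❓❓❓🟫🟫⬛
❓❓❓❓❓❓❓❓❓❓❓❓
⬛⬛⬛⬛⬛⬛⬛⬛⬛⬛⬛⬛

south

❓❓❓❓❓⬜🟫🟫🟫🟫🟫⬜
❓❓❓❓❓❓🟦🟫🟫⬛🟩🟩
❓❓❓❓🟩⬛⬜🟦⬜⬜🟩🟦
❓❓❓❓🟫🟩🟩⬜🟦🟩🟫🟩
❓❓❓❓⬜⬜🟩⬜🟫🟫🟩🟫
❓❓❓❓🟩⬜🟩⬛🟫🟫🟩⬜
❓❓❓❓🟩🟩🔴🟫⬛⬛🟦🟩
❓❓❓❓🟩🟫🟩⬛⬜⬜🟩🟫
❓❓❓❓⬜🟩🟫🟫🟩🟫🟫⬛
❓❓❓❓❓❓❓❓❓❓❓❓
⬛⬛⬛⬛⬛⬛⬛⬛⬛⬛⬛⬛
⬛⬛⬛⬛⬛⬛⬛⬛⬛⬛⬛⬛

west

❓❓❓❓❓❓⬜🟫🟫🟫🟫🟫
❓❓❓❓❓❓❓🟦🟫🟫⬛🟩
❓❓❓❓❓🟩⬛⬜🟦⬜⬜🟩
❓❓❓❓❓🟫🟩🟩⬜🟦🟩🟫
❓❓❓❓🟫⬜⬜🟩⬜🟫🟫🟩
❓❓❓❓⬜🟩⬜🟩⬛🟫🟫🟩
❓❓❓❓⬜🟩🔴🟩🟫⬛⬛🟦
❓❓❓❓⬛🟩🟫🟩⬛⬜⬜🟩
❓❓❓❓🟩⬜🟩🟫🟫🟩🟫🟫
❓❓❓❓❓❓❓❓❓❓❓❓
⬛⬛⬛⬛⬛⬛⬛⬛⬛⬛⬛⬛
⬛⬛⬛⬛⬛⬛⬛⬛⬛⬛⬛⬛

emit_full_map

❓❓⬜🟦🟩⬜🟩❓❓
❓❓🟫🟩🟩🟩🟫❓❓
❓❓🟩🟩⬜🟩⬛❓❓
❓❓🟫🟫🟫⬛⬛❓❓
❓❓⬜⬜🟩🟦⬛❓❓
❓❓🟩⬜🟩⬜🟫❓❓
❓❓⬛⬜🟩🟫🟩⬜❓
❓❓🟩🟩⬜⬛🟩⬜❓
❓❓🟫🟩🟫🟫🟩🟩❓
❓❓🟩⬛🟦🟫🟫🟫❓
❓❓⬜🟫🟫🟫🟫🟫⬜
❓❓❓🟦🟫🟫⬛🟩🟩
❓🟩⬛⬜🟦⬜⬜🟩🟦
❓🟫🟩🟩⬜🟦🟩🟫🟩
🟫⬜⬜🟩⬜🟫🟫🟩🟫
⬜🟩⬜🟩⬛🟫🟫🟩⬜
⬜🟩🔴🟩🟫⬛⬛🟦🟩
⬛🟩🟫🟩⬛⬜⬜🟩🟫
🟩⬜🟩🟫🟫🟩🟫🟫⬛


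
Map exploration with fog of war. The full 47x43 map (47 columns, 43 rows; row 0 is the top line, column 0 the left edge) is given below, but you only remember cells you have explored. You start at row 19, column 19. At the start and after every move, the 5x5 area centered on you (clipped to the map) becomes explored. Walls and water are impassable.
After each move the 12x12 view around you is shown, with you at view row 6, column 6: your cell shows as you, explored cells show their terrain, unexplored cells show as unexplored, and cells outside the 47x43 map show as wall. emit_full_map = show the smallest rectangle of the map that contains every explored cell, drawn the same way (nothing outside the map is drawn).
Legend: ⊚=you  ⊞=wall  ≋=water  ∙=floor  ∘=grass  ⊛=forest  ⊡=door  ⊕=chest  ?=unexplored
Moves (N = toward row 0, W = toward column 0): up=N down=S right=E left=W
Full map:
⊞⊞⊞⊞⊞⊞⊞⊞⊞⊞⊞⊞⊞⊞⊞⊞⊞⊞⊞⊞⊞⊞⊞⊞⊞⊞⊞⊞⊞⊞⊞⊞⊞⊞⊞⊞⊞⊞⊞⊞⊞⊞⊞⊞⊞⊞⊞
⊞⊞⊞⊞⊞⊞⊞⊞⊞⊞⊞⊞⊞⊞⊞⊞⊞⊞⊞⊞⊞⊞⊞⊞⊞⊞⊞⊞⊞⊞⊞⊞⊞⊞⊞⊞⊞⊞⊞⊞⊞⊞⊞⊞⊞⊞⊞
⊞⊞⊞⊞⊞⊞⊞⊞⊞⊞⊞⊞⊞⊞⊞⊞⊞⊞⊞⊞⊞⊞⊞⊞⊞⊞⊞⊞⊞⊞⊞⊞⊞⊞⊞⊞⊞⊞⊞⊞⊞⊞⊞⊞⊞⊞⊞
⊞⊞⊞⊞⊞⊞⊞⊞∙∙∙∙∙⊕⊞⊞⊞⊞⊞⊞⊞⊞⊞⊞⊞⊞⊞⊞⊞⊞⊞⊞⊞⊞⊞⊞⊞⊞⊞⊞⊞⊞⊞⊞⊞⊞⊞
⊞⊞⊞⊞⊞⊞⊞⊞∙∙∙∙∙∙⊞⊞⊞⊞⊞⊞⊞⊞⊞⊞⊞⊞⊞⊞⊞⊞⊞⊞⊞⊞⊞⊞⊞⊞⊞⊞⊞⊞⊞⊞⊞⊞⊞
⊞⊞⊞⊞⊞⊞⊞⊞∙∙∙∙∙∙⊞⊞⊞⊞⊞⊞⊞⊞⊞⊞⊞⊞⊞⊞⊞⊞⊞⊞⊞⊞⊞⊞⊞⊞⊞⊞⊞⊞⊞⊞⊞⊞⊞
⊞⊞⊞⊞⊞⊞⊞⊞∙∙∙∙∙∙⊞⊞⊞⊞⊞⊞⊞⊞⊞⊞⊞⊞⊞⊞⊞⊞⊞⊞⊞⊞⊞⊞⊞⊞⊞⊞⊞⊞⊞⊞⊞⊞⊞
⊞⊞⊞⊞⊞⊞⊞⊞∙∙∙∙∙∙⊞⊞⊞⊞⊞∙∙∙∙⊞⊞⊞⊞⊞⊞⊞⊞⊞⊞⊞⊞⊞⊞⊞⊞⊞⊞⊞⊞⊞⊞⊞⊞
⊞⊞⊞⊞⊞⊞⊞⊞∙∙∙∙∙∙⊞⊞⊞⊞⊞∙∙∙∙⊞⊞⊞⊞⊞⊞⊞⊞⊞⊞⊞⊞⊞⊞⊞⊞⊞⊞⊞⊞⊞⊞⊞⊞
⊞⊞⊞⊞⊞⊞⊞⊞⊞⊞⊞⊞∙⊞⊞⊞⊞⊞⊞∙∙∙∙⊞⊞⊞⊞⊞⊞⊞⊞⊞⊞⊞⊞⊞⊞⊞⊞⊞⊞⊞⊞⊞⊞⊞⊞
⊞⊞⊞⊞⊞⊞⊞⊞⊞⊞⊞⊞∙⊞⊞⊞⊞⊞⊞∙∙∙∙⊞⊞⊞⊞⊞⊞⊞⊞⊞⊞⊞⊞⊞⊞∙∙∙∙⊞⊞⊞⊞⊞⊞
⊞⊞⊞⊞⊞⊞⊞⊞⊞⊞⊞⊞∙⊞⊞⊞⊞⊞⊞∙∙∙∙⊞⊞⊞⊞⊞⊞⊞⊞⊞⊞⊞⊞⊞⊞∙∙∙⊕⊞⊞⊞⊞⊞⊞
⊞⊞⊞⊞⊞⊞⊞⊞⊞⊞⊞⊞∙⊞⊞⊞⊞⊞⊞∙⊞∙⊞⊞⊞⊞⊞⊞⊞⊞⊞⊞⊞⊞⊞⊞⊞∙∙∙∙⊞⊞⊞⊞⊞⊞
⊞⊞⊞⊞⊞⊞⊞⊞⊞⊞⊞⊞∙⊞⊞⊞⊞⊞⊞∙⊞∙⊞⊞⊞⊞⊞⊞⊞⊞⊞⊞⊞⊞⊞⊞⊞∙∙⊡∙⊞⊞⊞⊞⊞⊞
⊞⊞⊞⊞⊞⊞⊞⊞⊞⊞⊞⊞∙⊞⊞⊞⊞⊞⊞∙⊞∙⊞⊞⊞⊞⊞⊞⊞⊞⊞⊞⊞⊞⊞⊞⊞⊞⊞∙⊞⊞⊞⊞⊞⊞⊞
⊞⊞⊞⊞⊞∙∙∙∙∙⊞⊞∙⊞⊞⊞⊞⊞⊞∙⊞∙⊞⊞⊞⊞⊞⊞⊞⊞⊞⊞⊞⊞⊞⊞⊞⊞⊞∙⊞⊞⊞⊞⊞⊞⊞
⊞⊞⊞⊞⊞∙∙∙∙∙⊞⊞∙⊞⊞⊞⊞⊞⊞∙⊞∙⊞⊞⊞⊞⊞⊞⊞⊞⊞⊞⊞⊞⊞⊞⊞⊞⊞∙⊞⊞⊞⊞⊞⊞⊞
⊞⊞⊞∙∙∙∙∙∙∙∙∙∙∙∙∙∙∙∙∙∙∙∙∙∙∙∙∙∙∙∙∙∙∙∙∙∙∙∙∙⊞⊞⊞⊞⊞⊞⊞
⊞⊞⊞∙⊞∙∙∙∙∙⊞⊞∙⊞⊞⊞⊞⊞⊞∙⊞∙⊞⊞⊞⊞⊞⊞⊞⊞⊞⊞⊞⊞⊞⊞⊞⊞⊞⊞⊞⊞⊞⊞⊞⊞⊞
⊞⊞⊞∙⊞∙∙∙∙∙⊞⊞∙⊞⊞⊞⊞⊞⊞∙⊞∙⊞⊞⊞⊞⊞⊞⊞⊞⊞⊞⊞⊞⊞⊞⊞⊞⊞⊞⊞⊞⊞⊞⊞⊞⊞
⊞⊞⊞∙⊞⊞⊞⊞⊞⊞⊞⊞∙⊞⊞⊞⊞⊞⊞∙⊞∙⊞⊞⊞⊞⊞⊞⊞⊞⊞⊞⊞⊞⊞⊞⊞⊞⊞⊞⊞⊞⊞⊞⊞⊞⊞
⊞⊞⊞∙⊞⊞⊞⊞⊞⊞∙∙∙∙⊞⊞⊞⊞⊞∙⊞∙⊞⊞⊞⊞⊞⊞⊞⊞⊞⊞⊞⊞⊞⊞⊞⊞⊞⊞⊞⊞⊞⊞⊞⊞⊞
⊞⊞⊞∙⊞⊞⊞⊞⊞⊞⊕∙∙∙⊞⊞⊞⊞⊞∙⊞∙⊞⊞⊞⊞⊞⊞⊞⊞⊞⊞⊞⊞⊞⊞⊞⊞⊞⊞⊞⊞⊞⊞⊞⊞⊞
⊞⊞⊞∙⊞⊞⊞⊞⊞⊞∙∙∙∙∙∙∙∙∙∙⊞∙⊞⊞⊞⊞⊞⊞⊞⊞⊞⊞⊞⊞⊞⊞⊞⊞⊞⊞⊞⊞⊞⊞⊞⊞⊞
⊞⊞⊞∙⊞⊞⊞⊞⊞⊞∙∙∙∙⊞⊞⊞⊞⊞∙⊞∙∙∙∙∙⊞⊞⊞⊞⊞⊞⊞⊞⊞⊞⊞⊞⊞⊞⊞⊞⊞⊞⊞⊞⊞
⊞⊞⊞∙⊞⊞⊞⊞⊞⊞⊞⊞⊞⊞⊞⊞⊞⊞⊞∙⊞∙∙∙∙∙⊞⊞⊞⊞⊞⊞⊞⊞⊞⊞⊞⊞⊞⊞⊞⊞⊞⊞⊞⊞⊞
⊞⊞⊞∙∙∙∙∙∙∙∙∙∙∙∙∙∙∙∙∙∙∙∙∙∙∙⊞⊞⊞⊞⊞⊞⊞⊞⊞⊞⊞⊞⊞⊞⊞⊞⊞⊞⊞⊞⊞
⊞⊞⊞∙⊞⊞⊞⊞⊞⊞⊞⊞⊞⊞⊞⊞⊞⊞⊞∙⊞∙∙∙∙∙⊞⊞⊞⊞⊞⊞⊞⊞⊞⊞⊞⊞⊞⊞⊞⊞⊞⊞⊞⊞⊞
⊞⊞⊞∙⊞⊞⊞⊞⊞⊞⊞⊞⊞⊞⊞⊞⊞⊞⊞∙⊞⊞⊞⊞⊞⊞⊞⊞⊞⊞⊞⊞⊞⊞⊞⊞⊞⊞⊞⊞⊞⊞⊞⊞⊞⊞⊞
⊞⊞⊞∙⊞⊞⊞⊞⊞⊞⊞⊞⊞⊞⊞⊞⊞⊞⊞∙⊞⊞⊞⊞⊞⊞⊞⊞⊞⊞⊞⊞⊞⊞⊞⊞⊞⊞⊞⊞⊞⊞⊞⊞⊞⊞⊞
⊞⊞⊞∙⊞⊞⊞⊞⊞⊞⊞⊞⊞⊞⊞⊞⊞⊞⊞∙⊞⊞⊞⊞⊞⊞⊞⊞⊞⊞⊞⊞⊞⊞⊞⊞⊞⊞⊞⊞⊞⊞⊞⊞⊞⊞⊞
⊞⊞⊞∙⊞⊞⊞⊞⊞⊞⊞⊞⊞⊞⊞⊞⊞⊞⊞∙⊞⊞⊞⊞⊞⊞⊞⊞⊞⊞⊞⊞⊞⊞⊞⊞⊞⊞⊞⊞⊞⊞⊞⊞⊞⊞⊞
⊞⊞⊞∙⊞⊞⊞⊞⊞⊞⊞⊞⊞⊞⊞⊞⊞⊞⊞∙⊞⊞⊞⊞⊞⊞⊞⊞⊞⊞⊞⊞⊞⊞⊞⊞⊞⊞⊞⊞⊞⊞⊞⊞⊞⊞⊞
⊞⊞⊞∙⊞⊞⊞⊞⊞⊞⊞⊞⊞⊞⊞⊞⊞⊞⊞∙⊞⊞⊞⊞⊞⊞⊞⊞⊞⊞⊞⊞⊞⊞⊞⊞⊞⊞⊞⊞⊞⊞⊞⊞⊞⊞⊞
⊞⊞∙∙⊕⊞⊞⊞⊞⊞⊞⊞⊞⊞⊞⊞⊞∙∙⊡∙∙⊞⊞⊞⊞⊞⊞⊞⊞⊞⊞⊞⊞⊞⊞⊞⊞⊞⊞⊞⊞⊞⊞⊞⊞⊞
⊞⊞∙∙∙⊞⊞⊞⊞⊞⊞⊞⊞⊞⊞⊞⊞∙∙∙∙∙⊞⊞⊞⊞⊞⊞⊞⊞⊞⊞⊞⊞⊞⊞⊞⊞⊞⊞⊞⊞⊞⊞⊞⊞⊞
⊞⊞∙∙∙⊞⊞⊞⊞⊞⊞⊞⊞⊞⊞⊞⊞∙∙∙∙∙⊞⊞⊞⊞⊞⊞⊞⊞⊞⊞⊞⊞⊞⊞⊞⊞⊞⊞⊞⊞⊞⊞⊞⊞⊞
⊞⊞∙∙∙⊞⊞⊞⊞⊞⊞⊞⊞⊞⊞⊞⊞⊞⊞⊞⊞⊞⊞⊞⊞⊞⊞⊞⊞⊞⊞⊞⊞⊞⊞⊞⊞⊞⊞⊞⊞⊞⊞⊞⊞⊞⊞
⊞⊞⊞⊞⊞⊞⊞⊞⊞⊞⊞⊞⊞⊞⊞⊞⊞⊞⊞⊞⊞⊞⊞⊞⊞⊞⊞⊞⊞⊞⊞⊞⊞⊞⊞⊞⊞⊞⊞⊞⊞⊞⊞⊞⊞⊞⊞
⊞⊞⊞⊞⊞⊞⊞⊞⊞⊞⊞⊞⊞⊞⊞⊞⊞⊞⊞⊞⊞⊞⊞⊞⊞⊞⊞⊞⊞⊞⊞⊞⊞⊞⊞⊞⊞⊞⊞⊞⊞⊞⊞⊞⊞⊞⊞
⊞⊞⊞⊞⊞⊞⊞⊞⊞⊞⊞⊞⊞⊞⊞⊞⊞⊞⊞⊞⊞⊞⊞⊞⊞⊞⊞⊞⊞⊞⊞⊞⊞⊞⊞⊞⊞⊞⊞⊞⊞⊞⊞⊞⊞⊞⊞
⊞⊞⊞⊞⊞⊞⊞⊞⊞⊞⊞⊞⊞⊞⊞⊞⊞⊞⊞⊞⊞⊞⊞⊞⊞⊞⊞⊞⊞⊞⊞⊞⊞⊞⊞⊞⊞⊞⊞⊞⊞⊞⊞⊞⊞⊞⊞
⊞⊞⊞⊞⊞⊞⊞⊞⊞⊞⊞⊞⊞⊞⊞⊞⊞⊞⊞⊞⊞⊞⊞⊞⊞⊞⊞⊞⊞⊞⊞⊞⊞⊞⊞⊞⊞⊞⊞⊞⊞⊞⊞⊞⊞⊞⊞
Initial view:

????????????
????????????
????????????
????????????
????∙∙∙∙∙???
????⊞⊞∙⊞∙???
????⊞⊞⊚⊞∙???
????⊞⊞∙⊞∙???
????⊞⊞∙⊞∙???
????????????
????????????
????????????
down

????????????
????????????
????????????
????∙∙∙∙∙???
????⊞⊞∙⊞∙???
????⊞⊞∙⊞∙???
????⊞⊞⊚⊞∙???
????⊞⊞∙⊞∙???
????⊞⊞∙⊞∙???
????????????
????????????
????????????

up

????????????
????????????
????????????
????????????
????∙∙∙∙∙???
????⊞⊞∙⊞∙???
????⊞⊞⊚⊞∙???
????⊞⊞∙⊞∙???
????⊞⊞∙⊞∙???
????⊞⊞∙⊞∙???
????????????
????????????

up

????????????
????????????
????????????
????????????
????⊞⊞∙⊞∙???
????∙∙∙∙∙???
????⊞⊞⊚⊞∙???
????⊞⊞∙⊞∙???
????⊞⊞∙⊞∙???
????⊞⊞∙⊞∙???
????⊞⊞∙⊞∙???
????????????

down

????????????
????????????
????????????
????⊞⊞∙⊞∙???
????∙∙∙∙∙???
????⊞⊞∙⊞∙???
????⊞⊞⊚⊞∙???
????⊞⊞∙⊞∙???
????⊞⊞∙⊞∙???
????⊞⊞∙⊞∙???
????????????
????????????

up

????????????
????????????
????????????
????????????
????⊞⊞∙⊞∙???
????∙∙∙∙∙???
????⊞⊞⊚⊞∙???
????⊞⊞∙⊞∙???
????⊞⊞∙⊞∙???
????⊞⊞∙⊞∙???
????⊞⊞∙⊞∙???
????????????

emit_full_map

⊞⊞∙⊞∙
∙∙∙∙∙
⊞⊞⊚⊞∙
⊞⊞∙⊞∙
⊞⊞∙⊞∙
⊞⊞∙⊞∙
⊞⊞∙⊞∙

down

????????????
????????????
????????????
????⊞⊞∙⊞∙???
????∙∙∙∙∙???
????⊞⊞∙⊞∙???
????⊞⊞⊚⊞∙???
????⊞⊞∙⊞∙???
????⊞⊞∙⊞∙???
????⊞⊞∙⊞∙???
????????????
????????????

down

????????????
????????????
????⊞⊞∙⊞∙???
????∙∙∙∙∙???
????⊞⊞∙⊞∙???
????⊞⊞∙⊞∙???
????⊞⊞⊚⊞∙???
????⊞⊞∙⊞∙???
????⊞⊞∙⊞∙???
????????????
????????????
????????????


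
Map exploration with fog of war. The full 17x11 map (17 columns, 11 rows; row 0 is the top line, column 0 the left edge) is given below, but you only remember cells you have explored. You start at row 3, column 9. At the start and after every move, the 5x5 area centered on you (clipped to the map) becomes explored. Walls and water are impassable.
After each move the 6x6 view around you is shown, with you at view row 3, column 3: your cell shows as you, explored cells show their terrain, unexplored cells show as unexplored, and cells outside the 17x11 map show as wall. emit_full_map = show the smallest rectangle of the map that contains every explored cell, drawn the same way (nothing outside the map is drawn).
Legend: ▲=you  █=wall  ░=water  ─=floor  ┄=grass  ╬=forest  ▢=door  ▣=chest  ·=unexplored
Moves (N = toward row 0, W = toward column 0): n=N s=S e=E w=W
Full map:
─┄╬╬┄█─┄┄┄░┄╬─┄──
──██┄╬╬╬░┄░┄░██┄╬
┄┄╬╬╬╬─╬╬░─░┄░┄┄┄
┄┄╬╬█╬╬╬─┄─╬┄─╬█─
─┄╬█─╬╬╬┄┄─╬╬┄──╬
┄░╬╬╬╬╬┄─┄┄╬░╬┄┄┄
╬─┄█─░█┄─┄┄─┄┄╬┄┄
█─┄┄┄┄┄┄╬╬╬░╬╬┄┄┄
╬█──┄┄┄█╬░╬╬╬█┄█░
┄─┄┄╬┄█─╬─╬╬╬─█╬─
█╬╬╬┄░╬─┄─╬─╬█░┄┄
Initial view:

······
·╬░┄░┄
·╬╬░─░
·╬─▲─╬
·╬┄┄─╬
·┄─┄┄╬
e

······
╬░┄░┄░
╬╬░─░┄
╬─┄▲╬┄
╬┄┄─╬╬
┄─┄┄╬░

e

······
░┄░┄░█
╬░─░┄░
─┄─▲┄─
┄┄─╬╬┄
─┄┄╬░╬

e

······
┄░┄░██
░─░┄░┄
┄─╬▲─╬
┄─╬╬┄─
┄┄╬░╬┄

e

······
░┄░██┄
─░┄░┄┄
─╬┄▲╬█
─╬╬┄──
┄╬░╬┄┄

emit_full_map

╬░┄░┄░██┄
╬╬░─░┄░┄┄
╬─┄─╬┄▲╬█
╬┄┄─╬╬┄──
┄─┄┄╬░╬┄┄

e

······
┄░██┄╬
░┄░┄┄┄
╬┄─▲█─
╬╬┄──╬
╬░╬┄┄┄

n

██████
·╬─┄──
┄░██┄╬
░┄░▲┄┄
╬┄─╬█─
╬╬┄──╬

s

·╬─┄──
┄░██┄╬
░┄░┄┄┄
╬┄─▲█─
╬╬┄──╬
╬░╬┄┄┄

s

┄░██┄╬
░┄░┄┄┄
╬┄─╬█─
╬╬┄▲─╬
╬░╬┄┄┄
·┄┄╬┄┄

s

░┄░┄┄┄
╬┄─╬█─
╬╬┄──╬
╬░╬▲┄┄
·┄┄╬┄┄
·╬╬┄┄┄

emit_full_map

·····╬─┄──
╬░┄░┄░██┄╬
╬╬░─░┄░┄┄┄
╬─┄─╬┄─╬█─
╬┄┄─╬╬┄──╬
┄─┄┄╬░╬▲┄┄
·····┄┄╬┄┄
·····╬╬┄┄┄

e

┄░┄┄┄█
┄─╬█─█
╬┄──╬█
░╬┄▲┄█
┄┄╬┄┄█
╬╬┄┄┄█

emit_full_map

·····╬─┄──
╬░┄░┄░██┄╬
╬╬░─░┄░┄┄┄
╬─┄─╬┄─╬█─
╬┄┄─╬╬┄──╬
┄─┄┄╬░╬┄▲┄
·····┄┄╬┄┄
·····╬╬┄┄┄
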